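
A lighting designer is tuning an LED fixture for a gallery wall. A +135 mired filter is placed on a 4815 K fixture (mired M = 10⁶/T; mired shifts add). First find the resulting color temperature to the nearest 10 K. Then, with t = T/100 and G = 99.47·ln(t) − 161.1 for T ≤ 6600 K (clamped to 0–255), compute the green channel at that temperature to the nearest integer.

M_in = 10⁶/4815 = 207.68; M_out = 207.68 + (+135) = 342.68.
T_out = 10⁶/342.68 = 2918.1 K → 2920 K; t = 29.2.
G = 99.47·ln 29.2 − 161.1 = 99.47·3.3742 − 161.1 = 174.529.
Rounded: 175.

175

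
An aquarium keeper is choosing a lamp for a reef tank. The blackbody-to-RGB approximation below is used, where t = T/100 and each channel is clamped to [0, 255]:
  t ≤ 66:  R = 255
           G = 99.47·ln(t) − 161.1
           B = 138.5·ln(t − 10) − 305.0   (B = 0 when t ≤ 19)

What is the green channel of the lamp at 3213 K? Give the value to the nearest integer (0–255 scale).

t = 3213/100 = 32.13; the t ≤ 66 branch applies.
G = 99.47·ln 32.13 − 161.1 = 99.47·3.4698 − 161.1 = 184.040.
Rounded: 184.

184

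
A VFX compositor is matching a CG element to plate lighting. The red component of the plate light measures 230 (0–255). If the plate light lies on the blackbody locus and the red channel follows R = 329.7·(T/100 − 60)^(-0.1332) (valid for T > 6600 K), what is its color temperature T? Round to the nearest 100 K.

7500 K

(t − 60)^(-0.1332) = 230/329.7 = 0.69760.
t − 60 = 0.69760^(1/-0.1332) = 0.69760^(-7.508) = 14.932, so t = 74.932.
T = 100·t = 7493 K → 7500 K to the nearest 100 K.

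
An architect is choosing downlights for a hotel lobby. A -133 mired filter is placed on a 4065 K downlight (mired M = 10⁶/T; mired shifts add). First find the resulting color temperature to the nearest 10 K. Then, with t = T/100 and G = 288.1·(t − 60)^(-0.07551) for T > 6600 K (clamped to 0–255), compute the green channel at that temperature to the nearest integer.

224

M_in = 10⁶/4065 = 246.00; M_out = 246.00 + (-133) = 113.00.
T_out = 10⁶/113.00 = 8849.4 K → 8850 K; t = 88.5.
G = 288.1·(88.5 − 60)^(-0.07551) = 288.1·28.5^(-0.07551) = 288.1·0.77651 = 223.711.
Rounded: 224.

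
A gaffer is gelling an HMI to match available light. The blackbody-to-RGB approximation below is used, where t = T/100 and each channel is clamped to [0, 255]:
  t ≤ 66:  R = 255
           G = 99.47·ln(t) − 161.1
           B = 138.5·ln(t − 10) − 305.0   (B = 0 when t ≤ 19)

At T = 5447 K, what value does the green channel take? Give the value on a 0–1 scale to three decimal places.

t = 5447/100 = 54.47; the t ≤ 66 branch applies.
G = 99.47·ln 54.47 − 161.1 = 99.47·3.9977 − 161.1 = 236.546.
On a 0–1 scale: 236.546/255 = 0.9276 → 0.928.

0.928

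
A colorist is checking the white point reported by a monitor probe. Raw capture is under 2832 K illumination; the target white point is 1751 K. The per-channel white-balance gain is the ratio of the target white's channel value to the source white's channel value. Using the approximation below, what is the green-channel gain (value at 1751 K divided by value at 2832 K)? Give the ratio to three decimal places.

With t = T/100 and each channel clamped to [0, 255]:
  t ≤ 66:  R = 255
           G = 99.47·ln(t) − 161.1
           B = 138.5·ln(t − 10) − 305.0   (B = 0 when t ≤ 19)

At 2832 K (t = 28.32):
  G = 99.47·ln 28.32 − 161.1 = 99.47·3.3436 − 161.1 = 171.485.
At 1751 K (t = 17.51):
  G = 99.47·ln 17.51 − 161.1 = 99.47·2.8628 − 161.1 = 123.660.
Gain = 123.660 / 171.485 = 0.7211 → 0.721.

0.721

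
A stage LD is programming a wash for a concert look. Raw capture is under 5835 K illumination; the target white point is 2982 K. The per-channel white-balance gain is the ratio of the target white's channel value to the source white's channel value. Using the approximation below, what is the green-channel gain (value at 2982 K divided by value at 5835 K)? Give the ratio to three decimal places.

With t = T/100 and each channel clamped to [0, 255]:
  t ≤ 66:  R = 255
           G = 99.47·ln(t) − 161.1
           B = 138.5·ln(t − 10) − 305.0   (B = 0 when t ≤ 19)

At 5835 K (t = 58.35):
  G = 99.47·ln 58.35 − 161.1 = 99.47·4.0665 − 161.1 = 243.391.
At 2982 K (t = 29.82):
  G = 99.47·ln 29.82 − 161.1 = 99.47·3.3952 − 161.1 = 176.618.
Gain = 176.618 / 243.391 = 0.7257 → 0.726.

0.726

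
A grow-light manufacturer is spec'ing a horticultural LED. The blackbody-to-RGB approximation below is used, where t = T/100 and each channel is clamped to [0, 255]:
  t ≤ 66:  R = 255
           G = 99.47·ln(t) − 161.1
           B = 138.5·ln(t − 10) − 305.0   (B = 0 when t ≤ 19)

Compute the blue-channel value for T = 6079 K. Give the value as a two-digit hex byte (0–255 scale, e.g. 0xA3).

0xEF

t = 6079/100 = 60.79; the t ≤ 66 branch applies.
B = 138.5·ln(60.79 − 10) − 305.0 = 138.5·ln 50.79 − 305.0 = 138.5·3.9277 − 305.0 = 238.986.
Rounded: 239; in hex, 0xEF.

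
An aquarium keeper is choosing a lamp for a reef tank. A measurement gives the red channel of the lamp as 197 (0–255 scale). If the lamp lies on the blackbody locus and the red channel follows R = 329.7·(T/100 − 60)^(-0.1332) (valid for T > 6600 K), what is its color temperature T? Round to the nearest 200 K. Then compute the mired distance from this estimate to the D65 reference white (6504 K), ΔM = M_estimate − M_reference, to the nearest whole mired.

-61 mireds

(t − 60)^(-0.1332) = 197/329.7 = 0.59751.
t − 60 = 0.59751^(1/-0.1332) = 0.59751^(-7.508) = 47.761, so t = 107.761.
T = 100·t = 10776 K → 10800 K to the nearest 200 K.
M_estimate = 10⁶/10800 = 92.59; M_reference = 10⁶/6504 = 153.75.
ΔM = 92.59 − 153.75 = -61.16 → -61 mireds.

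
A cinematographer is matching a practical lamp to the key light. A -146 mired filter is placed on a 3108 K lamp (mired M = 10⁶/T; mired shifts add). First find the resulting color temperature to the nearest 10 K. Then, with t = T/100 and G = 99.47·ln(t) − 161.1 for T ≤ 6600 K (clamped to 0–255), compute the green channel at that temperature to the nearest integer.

241

M_in = 10⁶/3108 = 321.75; M_out = 321.75 + (-146) = 175.75.
T_out = 10⁶/175.75 = 5689.9 K → 5690 K; t = 56.9.
G = 99.47·ln 56.9 − 161.1 = 99.47·4.0413 − 161.1 = 240.888.
Rounded: 241.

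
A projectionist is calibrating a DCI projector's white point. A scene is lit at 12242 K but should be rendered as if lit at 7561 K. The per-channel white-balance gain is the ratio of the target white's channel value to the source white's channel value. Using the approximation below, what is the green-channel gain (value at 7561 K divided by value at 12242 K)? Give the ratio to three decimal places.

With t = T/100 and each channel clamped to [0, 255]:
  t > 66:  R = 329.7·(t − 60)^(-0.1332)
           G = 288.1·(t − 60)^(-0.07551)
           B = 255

1.110

At 12242 K (t = 122.42):
  G = 288.1·(122.42 − 60)^(-0.07551) = 288.1·62.42^(-0.07551) = 288.1·0.73187 = 210.852.
At 7561 K (t = 75.61):
  G = 288.1·(75.61 − 60)^(-0.07551) = 288.1·15.61^(-0.07551) = 288.1·0.81262 = 234.115.
Gain = 234.115 / 210.852 = 1.1103 → 1.110.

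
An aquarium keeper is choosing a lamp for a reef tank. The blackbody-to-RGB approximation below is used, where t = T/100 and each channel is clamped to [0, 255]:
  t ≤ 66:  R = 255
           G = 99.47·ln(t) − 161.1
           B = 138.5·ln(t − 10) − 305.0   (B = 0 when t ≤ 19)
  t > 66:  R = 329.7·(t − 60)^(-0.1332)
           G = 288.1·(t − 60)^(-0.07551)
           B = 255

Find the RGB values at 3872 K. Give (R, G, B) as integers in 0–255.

t = 3872/100 = 38.72; the t ≤ 66 branch applies.
R = 255 by definition for t ≤ 66.
G = 99.47·ln 38.72 − 161.1 = 99.47·3.6564 − 161.1 = 202.598.
B = 138.5·ln(38.72 − 10) − 305.0 = 138.5·ln 28.72 − 305.0 = 138.5·3.3576 − 305.0 = 160.027.
Rounded: (255, 203, 160).

(255, 203, 160)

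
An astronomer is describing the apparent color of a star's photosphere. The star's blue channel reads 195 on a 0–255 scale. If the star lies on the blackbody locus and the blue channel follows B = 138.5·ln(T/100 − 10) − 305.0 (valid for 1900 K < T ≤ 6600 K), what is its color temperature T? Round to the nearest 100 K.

ln(t − 10) = (195 + 305.0) / 138.5 = 3.6101.
t − 10 = e^3.6101 = 36.970, so t = 46.970.
T = 100·t = 4697 K → 4700 K to the nearest 100 K.

4700 K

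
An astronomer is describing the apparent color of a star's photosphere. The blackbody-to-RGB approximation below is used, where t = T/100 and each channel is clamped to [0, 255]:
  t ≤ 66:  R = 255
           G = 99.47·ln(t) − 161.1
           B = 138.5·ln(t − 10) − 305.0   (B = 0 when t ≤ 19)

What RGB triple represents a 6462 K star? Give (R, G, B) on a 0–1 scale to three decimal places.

(1.000, 0.994, 0.977)

t = 6462/100 = 64.62; the t ≤ 66 branch applies.
R = 255 by definition for t ≤ 66.
G = 99.47·ln 64.62 − 161.1 = 99.47·4.1685 − 161.1 = 253.543.
B = 138.5·ln(64.62 − 10) − 305.0 = 138.5·ln 54.62 − 305.0 = 138.5·4.0004 − 305.0 = 249.055.
Dividing each by 255: (1.0000, 0.9943, 0.9767) → (1.000, 0.994, 0.977).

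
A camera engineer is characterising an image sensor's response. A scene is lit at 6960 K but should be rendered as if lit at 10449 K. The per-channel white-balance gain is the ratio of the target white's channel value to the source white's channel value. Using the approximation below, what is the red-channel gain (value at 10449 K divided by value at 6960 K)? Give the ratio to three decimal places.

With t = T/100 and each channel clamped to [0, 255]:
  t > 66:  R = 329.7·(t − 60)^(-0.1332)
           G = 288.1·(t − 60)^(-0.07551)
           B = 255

0.815

At 6960 K (t = 69.6):
  R = 329.7·(69.6 − 60)^(-0.1332) = 329.7·9.6^(-0.1332) = 329.7·0.73988 = 243.939.
At 10449 K (t = 104.49):
  R = 329.7·(104.49 − 60)^(-0.1332) = 329.7·44.49^(-0.1332) = 329.7·0.60319 = 198.871.
Gain = 198.871 / 243.939 = 0.8152 → 0.815.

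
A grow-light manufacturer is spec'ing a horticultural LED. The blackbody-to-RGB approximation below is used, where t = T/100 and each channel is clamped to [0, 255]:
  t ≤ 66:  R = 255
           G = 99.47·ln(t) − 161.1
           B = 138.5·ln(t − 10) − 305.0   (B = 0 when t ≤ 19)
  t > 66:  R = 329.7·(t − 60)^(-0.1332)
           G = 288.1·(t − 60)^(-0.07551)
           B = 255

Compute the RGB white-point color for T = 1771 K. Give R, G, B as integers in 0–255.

t = 1771/100 = 17.71; the t ≤ 66 branch applies.
R = 255 by definition for t ≤ 66.
G = 99.47·ln 17.71 − 161.1 = 99.47·2.8741 − 161.1 = 124.790.
t = 17.71 ≤ 19, so B = 0.
Rounded: (255, 125, 0).

R=255, G=125, B=0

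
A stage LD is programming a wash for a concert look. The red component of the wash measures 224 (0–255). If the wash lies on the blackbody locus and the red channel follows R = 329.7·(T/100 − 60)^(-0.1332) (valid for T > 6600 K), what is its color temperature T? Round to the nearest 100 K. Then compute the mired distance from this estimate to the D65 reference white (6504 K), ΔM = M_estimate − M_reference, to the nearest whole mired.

-26 mireds

(t − 60)^(-0.1332) = 224/329.7 = 0.67941.
t − 60 = 0.67941^(1/-0.1332) = 0.67941^(-7.508) = 18.209, so t = 78.209.
T = 100·t = 7821 K → 7800 K to the nearest 100 K.
M_estimate = 10⁶/7800 = 128.21; M_reference = 10⁶/6504 = 153.75.
ΔM = 128.21 − 153.75 = -25.55 → -26 mireds.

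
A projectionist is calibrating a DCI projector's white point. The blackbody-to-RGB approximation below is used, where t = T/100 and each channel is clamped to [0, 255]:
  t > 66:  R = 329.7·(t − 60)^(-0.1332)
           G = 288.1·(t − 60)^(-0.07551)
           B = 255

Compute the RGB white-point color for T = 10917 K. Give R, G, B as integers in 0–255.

t = 10917/100 = 109.17; the t > 66 branch applies.
R = 329.7·(109.17 − 60)^(-0.1332) = 329.7·49.17^(-0.1332) = 329.7·0.59520 = 196.239.
G = 288.1·(109.17 − 60)^(-0.07551) = 288.1·49.17^(-0.07551) = 288.1·0.74518 = 214.686.
B = 255 by definition for t > 66.
Rounded: (196, 215, 255).

R=196, G=215, B=255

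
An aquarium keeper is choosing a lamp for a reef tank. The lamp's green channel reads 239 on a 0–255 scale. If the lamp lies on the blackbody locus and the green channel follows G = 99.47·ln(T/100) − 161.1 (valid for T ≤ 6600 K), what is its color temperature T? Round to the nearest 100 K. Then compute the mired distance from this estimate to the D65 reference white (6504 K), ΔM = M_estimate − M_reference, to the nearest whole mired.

ln t = (239 + 161.1) / 99.47 = 4.0223.
t = e^4.0223 = 55.830.
T = 100·t = 5583 K → 5600 K to the nearest 100 K.
M_estimate = 10⁶/5600 = 178.57; M_reference = 10⁶/6504 = 153.75.
ΔM = 178.57 − 153.75 = 24.82 → +25 mireds.

+25 mireds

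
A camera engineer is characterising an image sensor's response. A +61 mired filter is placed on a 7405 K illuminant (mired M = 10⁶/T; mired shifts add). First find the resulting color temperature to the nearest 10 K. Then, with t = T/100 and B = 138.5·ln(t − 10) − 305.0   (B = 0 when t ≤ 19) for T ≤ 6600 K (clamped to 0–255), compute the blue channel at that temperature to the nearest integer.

M_in = 10⁶/7405 = 135.04; M_out = 135.04 + (+61) = 196.04.
T_out = 10⁶/196.04 = 5100.9 K → 5100 K; t = 51.
B = 138.5·ln(51 − 10) − 305.0 = 138.5·ln 41 − 305.0 = 138.5·3.7136 − 305.0 = 209.330.
Rounded: 209.

209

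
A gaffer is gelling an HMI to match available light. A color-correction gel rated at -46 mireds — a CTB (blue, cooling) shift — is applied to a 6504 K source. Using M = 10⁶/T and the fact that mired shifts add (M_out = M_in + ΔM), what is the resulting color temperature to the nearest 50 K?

M_in = 10⁶/6504 = 153.75 mireds.
M_out = 153.75 + (-46) = 107.75 mireds.
T_out = 10⁶/107.75 = 9280.6 K → 9300 K.

9300 K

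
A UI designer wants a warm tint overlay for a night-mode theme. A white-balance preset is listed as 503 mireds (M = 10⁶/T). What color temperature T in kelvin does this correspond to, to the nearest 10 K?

1990 K

T = 10⁶ / 503 = 1988.07 K → 1990 K.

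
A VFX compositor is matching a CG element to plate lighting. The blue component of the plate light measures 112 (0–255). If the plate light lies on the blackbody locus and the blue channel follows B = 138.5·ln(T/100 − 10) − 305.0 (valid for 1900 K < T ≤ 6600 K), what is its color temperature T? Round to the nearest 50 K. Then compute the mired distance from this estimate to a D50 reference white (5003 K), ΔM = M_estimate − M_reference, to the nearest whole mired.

+128 mireds

ln(t − 10) = (112 + 305.0) / 138.5 = 3.0108.
t − 10 = e^3.0108 = 20.304, so t = 30.304.
T = 100·t = 3030 K → 3050 K to the nearest 50 K.
M_estimate = 10⁶/3050 = 327.87; M_reference = 10⁶/5003 = 199.88.
ΔM = 327.87 − 199.88 = 127.99 → +128 mireds.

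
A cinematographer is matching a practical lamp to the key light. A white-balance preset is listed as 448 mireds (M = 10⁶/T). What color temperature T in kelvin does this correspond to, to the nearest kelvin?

T = 10⁶ / 448 = 2232.14 K → 2232 K.

2232 K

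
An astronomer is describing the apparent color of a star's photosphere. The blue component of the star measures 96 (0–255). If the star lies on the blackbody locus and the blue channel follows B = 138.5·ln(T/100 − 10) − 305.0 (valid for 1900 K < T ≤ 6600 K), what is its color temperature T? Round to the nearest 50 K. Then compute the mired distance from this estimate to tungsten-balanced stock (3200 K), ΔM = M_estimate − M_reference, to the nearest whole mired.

ln(t − 10) = (96 + 305.0) / 138.5 = 2.8953.
t − 10 = e^2.8953 = 18.089, so t = 28.089.
T = 100·t = 2809 K → 2800 K to the nearest 50 K.
M_estimate = 10⁶/2800 = 357.14; M_reference = 10⁶/3200 = 312.50.
ΔM = 357.14 − 312.50 = 44.64 → +45 mireds.

+45 mireds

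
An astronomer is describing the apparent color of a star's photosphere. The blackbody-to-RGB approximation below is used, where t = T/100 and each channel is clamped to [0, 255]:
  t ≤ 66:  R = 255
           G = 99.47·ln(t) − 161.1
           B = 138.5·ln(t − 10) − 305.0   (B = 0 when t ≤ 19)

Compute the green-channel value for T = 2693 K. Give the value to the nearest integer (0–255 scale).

t = 2693/100 = 26.93; the t ≤ 66 branch applies.
G = 99.47·ln 26.93 − 161.1 = 99.47·3.2932 − 161.1 = 166.479.
Rounded: 166.

166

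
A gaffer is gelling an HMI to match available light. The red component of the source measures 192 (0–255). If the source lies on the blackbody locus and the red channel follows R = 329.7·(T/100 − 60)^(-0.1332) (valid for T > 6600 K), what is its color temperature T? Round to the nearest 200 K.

11800 K

(t − 60)^(-0.1332) = 192/329.7 = 0.58235.
t − 60 = 0.58235^(1/-0.1332) = 0.58235^(-7.508) = 57.929, so t = 117.929.
T = 100·t = 11793 K → 11800 K to the nearest 200 K.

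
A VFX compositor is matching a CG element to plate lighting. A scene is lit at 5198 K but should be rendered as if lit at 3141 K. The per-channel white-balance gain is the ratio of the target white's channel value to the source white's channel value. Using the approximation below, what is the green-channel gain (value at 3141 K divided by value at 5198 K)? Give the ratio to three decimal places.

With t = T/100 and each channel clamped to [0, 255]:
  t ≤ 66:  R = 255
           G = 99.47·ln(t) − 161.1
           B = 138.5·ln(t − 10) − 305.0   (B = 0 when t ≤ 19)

At 5198 K (t = 51.98):
  G = 99.47·ln 51.98 − 161.1 = 99.47·3.9509 − 161.1 = 231.892.
At 3141 K (t = 31.41):
  G = 99.47·ln 31.41 − 161.1 = 99.47·3.4471 − 161.1 = 181.786.
Gain = 181.786 / 231.892 = 0.7839 → 0.784.

0.784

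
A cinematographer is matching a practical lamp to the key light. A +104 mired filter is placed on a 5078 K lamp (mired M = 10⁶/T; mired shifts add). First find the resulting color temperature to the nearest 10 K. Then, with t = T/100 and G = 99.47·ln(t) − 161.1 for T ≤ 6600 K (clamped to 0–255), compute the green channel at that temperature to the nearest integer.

187

M_in = 10⁶/5078 = 196.93; M_out = 196.93 + (+104) = 300.93.
T_out = 10⁶/300.93 = 3323.1 K → 3320 K; t = 33.2.
G = 99.47·ln 33.2 − 161.1 = 99.47·3.5025 − 161.1 = 187.299.
Rounded: 187.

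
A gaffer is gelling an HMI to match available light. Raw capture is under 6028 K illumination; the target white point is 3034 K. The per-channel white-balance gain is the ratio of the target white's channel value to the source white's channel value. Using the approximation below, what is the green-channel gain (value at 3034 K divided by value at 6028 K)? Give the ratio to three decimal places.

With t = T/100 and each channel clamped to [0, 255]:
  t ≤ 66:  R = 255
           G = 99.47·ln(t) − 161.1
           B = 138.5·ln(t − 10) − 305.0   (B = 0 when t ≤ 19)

0.723

At 6028 K (t = 60.28):
  G = 99.47·ln 60.28 − 161.1 = 99.47·4.0990 − 161.1 = 246.628.
At 3034 K (t = 30.34):
  G = 99.47·ln 30.34 − 161.1 = 99.47·3.4125 − 161.1 = 178.338.
Gain = 178.338 / 246.628 = 0.7231 → 0.723.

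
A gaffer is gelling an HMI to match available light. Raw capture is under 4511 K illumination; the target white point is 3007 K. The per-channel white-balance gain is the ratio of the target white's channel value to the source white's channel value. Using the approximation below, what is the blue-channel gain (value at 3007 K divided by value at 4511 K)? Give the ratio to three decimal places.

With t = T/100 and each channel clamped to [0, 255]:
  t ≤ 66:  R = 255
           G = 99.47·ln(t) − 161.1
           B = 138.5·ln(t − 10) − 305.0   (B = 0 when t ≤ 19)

0.588

At 4511 K (t = 45.11):
  B = 138.5·ln(45.11 − 10) − 305.0 = 138.5·ln 35.11 − 305.0 = 138.5·3.5585 − 305.0 = 187.850.
At 3007 K (t = 30.07):
  B = 138.5·ln(30.07 − 10) − 305.0 = 138.5·ln 20.07 − 305.0 = 138.5·2.9992 − 305.0 = 110.393.
Gain = 110.393 / 187.850 = 0.5877 → 0.588.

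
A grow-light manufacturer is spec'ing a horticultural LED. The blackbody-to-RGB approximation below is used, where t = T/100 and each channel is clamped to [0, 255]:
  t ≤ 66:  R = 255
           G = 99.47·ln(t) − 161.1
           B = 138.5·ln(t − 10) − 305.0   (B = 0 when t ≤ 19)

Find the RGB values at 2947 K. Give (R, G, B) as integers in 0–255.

(255, 175, 106)

t = 2947/100 = 29.47; the t ≤ 66 branch applies.
R = 255 by definition for t ≤ 66.
G = 99.47·ln 29.47 − 161.1 = 99.47·3.3834 − 161.1 = 175.444.
B = 138.5·ln(29.47 − 10) − 305.0 = 138.5·ln 19.47 − 305.0 = 138.5·2.9689 − 305.0 = 106.189.
Rounded: (255, 175, 106).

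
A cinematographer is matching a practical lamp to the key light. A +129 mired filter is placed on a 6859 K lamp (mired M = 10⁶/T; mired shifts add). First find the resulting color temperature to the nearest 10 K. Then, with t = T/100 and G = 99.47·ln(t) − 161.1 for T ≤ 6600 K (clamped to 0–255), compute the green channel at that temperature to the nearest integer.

M_in = 10⁶/6859 = 145.79; M_out = 145.79 + (+129) = 274.79.
T_out = 10⁶/274.79 = 3639.1 K → 3640 K; t = 36.4.
G = 99.47·ln 36.4 − 161.1 = 99.47·3.5946 − 161.1 = 196.452.
Rounded: 196.

196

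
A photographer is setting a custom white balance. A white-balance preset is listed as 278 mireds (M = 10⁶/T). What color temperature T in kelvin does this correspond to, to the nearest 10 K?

3600 K

T = 10⁶ / 278 = 3597.12 K → 3600 K.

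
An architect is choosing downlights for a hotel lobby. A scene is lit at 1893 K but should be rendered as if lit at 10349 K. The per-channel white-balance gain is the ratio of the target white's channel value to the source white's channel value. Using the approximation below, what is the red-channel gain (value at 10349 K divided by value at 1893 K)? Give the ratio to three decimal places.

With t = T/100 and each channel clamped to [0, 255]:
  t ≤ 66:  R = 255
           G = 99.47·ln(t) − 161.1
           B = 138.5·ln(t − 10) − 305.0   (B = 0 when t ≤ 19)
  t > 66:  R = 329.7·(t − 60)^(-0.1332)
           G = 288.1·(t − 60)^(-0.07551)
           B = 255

0.782

At 1893 K (t = 18.93):
  R = 255 by definition for t ≤ 66.
At 10349 K (t = 103.49):
  R = 329.7·(103.49 − 60)^(-0.1332) = 329.7·43.49^(-0.1332) = 329.7·0.60502 = 199.474.
Gain = 199.474 / 255.000 = 0.7822 → 0.782.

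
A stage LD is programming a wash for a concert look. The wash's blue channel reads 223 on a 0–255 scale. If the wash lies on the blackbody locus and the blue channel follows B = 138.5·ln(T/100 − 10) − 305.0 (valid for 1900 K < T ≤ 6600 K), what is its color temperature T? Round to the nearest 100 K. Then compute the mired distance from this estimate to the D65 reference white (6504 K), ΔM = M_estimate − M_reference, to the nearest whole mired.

ln(t − 10) = (223 + 305.0) / 138.5 = 3.8123.
t − 10 = e^3.8123 = 45.253, so t = 55.253.
T = 100·t = 5525 K → 5500 K to the nearest 100 K.
M_estimate = 10⁶/5500 = 181.82; M_reference = 10⁶/6504 = 153.75.
ΔM = 181.82 − 153.75 = 28.07 → +28 mireds.

+28 mireds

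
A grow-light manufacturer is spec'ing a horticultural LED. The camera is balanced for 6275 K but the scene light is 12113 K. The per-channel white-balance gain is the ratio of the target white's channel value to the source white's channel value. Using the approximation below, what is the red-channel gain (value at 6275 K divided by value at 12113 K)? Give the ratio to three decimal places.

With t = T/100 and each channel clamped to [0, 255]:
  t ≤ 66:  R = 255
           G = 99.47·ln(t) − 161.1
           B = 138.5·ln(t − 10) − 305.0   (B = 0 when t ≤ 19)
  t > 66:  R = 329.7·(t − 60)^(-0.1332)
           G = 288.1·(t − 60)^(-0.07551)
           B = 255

At 12113 K (t = 121.13):
  R = 329.7·(121.13 − 60)^(-0.1332) = 329.7·61.13^(-0.1332) = 329.7·0.57819 = 190.629.
At 6275 K (t = 62.75):
  R = 255 by definition for t ≤ 66.
Gain = 255.000 / 190.629 = 1.3377 → 1.338.

1.338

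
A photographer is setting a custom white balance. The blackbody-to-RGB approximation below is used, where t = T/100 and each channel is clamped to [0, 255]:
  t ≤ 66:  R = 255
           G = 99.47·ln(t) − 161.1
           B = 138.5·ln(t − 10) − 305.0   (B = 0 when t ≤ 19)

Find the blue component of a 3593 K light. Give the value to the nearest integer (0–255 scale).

146

t = 3593/100 = 35.93; the t ≤ 66 branch applies.
B = 138.5·ln(35.93 − 10) − 305.0 = 138.5·ln 25.93 − 305.0 = 138.5·3.2554 − 305.0 = 145.873.
Rounded: 146.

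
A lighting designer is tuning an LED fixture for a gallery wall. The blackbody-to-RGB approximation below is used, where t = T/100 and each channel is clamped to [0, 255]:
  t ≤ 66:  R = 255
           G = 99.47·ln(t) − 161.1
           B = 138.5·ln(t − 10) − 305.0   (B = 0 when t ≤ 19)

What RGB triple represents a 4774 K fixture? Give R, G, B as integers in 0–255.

t = 4774/100 = 47.74; the t ≤ 66 branch applies.
R = 255 by definition for t ≤ 66.
G = 99.47·ln 47.74 − 161.1 = 99.47·3.8658 − 161.1 = 223.428.
B = 138.5·ln(47.74 − 10) − 305.0 = 138.5·ln 37.74 − 305.0 = 138.5·3.6307 − 305.0 = 197.855.
Rounded: (255, 223, 198).

R=255, G=223, B=198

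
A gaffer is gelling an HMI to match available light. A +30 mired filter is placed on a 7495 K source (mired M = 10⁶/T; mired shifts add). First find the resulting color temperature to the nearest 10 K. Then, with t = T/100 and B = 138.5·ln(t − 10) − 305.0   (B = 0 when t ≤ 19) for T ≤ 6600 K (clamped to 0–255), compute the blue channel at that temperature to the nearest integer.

M_in = 10⁶/7495 = 133.42; M_out = 133.42 + (+30) = 163.42.
T_out = 10⁶/163.42 = 6119.1 K → 6120 K; t = 61.2.
B = 138.5·ln(61.2 − 10) − 305.0 = 138.5·ln 51.2 − 305.0 = 138.5·3.9357 − 305.0 = 240.100.
Rounded: 240.

240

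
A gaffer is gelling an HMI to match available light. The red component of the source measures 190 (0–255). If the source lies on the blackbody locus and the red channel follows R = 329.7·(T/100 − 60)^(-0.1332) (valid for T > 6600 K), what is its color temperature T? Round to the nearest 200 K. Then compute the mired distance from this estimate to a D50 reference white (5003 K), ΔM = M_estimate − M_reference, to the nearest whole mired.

-118 mireds

(t − 60)^(-0.1332) = 190/329.7 = 0.57628.
t − 60 = 0.57628^(1/-0.1332) = 0.57628^(-7.508) = 62.667, so t = 122.667.
T = 100·t = 12267 K → 12200 K to the nearest 200 K.
M_estimate = 10⁶/12200 = 81.97; M_reference = 10⁶/5003 = 199.88.
ΔM = 81.97 − 199.88 = -117.91 → -118 mireds.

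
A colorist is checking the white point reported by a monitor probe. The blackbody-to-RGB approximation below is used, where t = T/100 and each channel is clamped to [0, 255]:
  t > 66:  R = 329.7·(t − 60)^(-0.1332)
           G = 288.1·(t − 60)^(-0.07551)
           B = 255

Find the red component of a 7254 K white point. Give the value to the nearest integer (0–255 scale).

235

t = 7254/100 = 72.54; the t > 66 branch applies.
R = 329.7·(72.54 − 60)^(-0.1332) = 329.7·12.54^(-0.1332) = 329.7·0.71401 = 235.410.
Rounded: 235.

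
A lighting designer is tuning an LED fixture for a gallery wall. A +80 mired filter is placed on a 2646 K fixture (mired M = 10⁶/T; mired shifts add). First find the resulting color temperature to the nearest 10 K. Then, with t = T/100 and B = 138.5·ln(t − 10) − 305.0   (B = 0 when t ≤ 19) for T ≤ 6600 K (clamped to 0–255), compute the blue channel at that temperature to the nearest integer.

M_in = 10⁶/2646 = 377.93; M_out = 377.93 + (+80) = 457.93.
T_out = 10⁶/457.93 = 2183.7 K → 2180 K; t = 21.8.
B = 138.5·ln(21.8 − 10) − 305.0 = 138.5·ln 11.8 − 305.0 = 138.5·2.4681 − 305.0 = 36.832.
Rounded: 37.

37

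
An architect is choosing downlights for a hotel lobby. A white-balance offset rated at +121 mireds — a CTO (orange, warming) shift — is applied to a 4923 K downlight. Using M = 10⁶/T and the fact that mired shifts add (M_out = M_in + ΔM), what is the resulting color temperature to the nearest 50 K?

M_in = 10⁶/4923 = 203.13 mireds.
M_out = 203.13 + (+121) = 324.13 mireds.
T_out = 10⁶/324.13 = 3085.2 K → 3100 K.

3100 K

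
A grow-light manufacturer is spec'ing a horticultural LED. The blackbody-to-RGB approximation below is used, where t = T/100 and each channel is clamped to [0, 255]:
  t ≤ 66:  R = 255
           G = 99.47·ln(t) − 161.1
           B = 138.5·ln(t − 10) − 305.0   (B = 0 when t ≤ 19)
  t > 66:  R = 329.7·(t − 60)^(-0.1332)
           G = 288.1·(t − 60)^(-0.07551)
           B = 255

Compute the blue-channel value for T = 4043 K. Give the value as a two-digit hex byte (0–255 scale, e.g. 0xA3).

0xA8

t = 4043/100 = 40.43; the t ≤ 66 branch applies.
B = 138.5·ln(40.43 − 10) − 305.0 = 138.5·ln 30.43 − 305.0 = 138.5·3.4154 − 305.0 = 168.037.
Rounded: 168; in hex, 0xA8.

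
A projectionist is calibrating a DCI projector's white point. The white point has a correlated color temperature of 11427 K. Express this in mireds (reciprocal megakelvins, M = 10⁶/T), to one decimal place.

87.5 mireds

M = 10⁶ / 11427 = 87.512 → 87.5 mireds.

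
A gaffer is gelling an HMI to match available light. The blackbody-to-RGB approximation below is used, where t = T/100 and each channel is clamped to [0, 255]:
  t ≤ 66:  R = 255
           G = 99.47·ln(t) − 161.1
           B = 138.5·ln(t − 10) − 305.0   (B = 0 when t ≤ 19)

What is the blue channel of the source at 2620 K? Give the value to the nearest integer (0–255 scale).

t = 2620/100 = 26.2; the t ≤ 66 branch applies.
B = 138.5·ln(26.2 − 10) − 305.0 = 138.5·ln 16.2 − 305.0 = 138.5·2.7850 − 305.0 = 80.724.
Rounded: 81.

81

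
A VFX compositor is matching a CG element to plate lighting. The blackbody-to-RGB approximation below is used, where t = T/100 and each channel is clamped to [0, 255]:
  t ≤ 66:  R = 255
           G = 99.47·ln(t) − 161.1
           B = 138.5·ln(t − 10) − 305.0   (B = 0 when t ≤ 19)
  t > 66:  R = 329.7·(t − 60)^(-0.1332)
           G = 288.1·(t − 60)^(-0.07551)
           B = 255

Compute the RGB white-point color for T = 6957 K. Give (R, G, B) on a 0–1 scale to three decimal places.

t = 6957/100 = 69.57; the t > 66 branch applies.
R = 329.7·(69.57 − 60)^(-0.1332) = 329.7·9.57^(-0.1332) = 329.7·0.74019 = 244.040.
G = 288.1·(69.57 − 60)^(-0.07551) = 288.1·9.57^(-0.07551) = 288.1·0.84320 = 242.926.
B = 255 by definition for t > 66.
Dividing each by 255: (0.9570, 0.9527, 1.0000) → (0.957, 0.953, 1.000).

(0.957, 0.953, 1.000)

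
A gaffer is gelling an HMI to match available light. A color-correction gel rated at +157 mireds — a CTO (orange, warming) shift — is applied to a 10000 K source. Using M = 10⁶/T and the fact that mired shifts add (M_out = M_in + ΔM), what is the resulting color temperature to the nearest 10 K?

3890 K

M_in = 10⁶/10000 = 100.00 mireds.
M_out = 100.00 + (+157) = 257.00 mireds.
T_out = 10⁶/257.00 = 3891.1 K → 3890 K.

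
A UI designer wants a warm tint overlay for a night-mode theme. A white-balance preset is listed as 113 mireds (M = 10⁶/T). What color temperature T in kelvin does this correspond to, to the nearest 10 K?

T = 10⁶ / 113 = 8849.56 K → 8850 K.

8850 K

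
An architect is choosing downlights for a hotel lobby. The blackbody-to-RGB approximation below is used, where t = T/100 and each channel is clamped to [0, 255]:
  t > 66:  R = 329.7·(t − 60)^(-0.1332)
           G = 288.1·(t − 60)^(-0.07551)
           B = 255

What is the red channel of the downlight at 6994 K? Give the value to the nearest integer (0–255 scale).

243

t = 6994/100 = 69.94; the t > 66 branch applies.
R = 329.7·(69.94 − 60)^(-0.1332) = 329.7·9.94^(-0.1332) = 329.7·0.73646 = 242.810.
Rounded: 243.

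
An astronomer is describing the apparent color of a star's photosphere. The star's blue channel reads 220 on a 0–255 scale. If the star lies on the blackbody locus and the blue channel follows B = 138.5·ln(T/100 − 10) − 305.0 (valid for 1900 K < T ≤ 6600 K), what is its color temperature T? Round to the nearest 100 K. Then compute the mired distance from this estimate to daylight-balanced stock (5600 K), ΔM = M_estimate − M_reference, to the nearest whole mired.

ln(t − 10) = (220 + 305.0) / 138.5 = 3.7906.
t − 10 = e^3.7906 = 44.284, so t = 54.284.
T = 100·t = 5428 K → 5400 K to the nearest 100 K.
M_estimate = 10⁶/5400 = 185.19; M_reference = 10⁶/5600 = 178.57.
ΔM = 185.19 − 178.57 = 6.61 → +7 mireds.

+7 mireds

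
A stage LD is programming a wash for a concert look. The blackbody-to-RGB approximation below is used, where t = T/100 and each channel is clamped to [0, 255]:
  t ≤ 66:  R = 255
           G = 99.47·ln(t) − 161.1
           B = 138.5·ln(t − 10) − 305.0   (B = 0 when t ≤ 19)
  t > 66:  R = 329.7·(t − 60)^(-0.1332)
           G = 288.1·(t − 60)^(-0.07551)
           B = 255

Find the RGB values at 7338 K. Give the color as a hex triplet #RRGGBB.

t = 7338/100 = 73.38; the t > 66 branch applies.
R = 329.7·(73.38 − 60)^(-0.1332) = 329.7·13.38^(-0.1332) = 329.7·0.70787 = 233.386.
G = 288.1·(73.38 − 60)^(-0.07551) = 288.1·13.38^(-0.07551) = 288.1·0.82213 = 236.856.
B = 255 by definition for t > 66.
Rounded: (233, 237, 255).
In hex: #E9EDFF.

#E9EDFF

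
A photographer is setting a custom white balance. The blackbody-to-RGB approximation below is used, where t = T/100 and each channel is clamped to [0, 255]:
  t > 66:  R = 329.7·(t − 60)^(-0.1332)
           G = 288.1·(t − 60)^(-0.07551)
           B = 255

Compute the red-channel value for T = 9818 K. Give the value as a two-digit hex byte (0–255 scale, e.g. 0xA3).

t = 9818/100 = 98.18; the t > 66 branch applies.
R = 329.7·(98.18 − 60)^(-0.1332) = 329.7·38.18^(-0.1332) = 329.7·0.61560 = 202.964.
Rounded: 203; in hex, 0xCB.

0xCB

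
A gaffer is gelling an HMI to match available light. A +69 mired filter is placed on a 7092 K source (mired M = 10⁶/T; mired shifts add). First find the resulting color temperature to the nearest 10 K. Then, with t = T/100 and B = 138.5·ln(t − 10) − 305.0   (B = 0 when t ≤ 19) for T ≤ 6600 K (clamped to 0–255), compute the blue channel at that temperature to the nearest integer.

M_in = 10⁶/7092 = 141.00; M_out = 141.00 + (+69) = 210.00.
T_out = 10⁶/210.00 = 4761.8 K → 4760 K; t = 47.6.
B = 138.5·ln(47.6 − 10) − 305.0 = 138.5·ln 37.6 − 305.0 = 138.5·3.6270 − 305.0 = 197.340.
Rounded: 197.

197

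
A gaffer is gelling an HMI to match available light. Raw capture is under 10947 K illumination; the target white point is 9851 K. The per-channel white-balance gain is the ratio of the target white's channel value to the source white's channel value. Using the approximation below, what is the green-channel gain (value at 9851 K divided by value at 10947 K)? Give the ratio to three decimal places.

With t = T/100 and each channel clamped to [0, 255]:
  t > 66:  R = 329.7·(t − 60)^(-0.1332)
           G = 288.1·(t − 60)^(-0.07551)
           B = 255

1.019

At 10947 K (t = 109.47):
  G = 288.1·(109.47 − 60)^(-0.07551) = 288.1·49.47^(-0.07551) = 288.1·0.74484 = 214.587.
At 9851 K (t = 98.51):
  G = 288.1·(98.51 − 60)^(-0.07551) = 288.1·38.51^(-0.07551) = 288.1·0.75906 = 218.684.
Gain = 218.684 / 214.587 = 1.0191 → 1.019.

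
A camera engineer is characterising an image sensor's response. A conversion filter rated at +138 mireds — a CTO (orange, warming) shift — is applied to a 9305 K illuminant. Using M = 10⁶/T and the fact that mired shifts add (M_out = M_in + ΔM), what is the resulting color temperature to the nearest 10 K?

4070 K

M_in = 10⁶/9305 = 107.47 mireds.
M_out = 107.47 + (+138) = 245.47 mireds.
T_out = 10⁶/245.47 = 4073.8 K → 4070 K.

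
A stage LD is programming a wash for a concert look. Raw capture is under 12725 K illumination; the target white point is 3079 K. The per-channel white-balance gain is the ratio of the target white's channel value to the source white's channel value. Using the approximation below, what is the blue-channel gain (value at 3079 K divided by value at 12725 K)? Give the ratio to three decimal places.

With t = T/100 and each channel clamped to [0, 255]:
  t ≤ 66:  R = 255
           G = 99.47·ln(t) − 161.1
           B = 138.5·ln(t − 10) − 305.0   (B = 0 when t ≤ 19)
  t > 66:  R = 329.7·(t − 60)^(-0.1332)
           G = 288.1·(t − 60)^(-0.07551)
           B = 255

0.452

At 12725 K (t = 127.25):
  B = 255 by definition for t > 66.
At 3079 K (t = 30.79):
  B = 138.5·ln(30.79 − 10) − 305.0 = 138.5·ln 20.79 − 305.0 = 138.5·3.0345 − 305.0 = 115.274.
Gain = 115.274 / 255.000 = 0.4521 → 0.452.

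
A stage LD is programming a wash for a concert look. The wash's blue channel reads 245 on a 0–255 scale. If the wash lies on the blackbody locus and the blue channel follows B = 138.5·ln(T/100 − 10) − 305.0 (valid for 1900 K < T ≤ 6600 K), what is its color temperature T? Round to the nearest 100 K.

6300 K

ln(t − 10) = (245 + 305.0) / 138.5 = 3.9711.
t − 10 = e^3.9711 = 53.044, so t = 63.044.
T = 100·t = 6304 K → 6300 K to the nearest 100 K.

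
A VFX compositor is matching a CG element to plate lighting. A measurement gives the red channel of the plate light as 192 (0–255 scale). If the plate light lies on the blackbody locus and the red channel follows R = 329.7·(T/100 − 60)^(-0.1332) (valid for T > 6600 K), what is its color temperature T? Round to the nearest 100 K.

(t − 60)^(-0.1332) = 192/329.7 = 0.58235.
t − 60 = 0.58235^(1/-0.1332) = 0.58235^(-7.508) = 57.929, so t = 117.929.
T = 100·t = 11793 K → 11800 K to the nearest 100 K.

11800 K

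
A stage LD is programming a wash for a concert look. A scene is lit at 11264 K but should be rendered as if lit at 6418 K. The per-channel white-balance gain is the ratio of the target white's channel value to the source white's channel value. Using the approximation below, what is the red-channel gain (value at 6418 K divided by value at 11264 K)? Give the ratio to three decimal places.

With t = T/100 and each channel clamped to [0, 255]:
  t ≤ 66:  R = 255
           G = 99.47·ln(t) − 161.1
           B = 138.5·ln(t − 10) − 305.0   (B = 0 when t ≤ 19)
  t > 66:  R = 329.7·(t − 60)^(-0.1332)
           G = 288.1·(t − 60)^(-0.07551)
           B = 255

At 11264 K (t = 112.64):
  R = 329.7·(112.64 − 60)^(-0.1332) = 329.7·52.64^(-0.1332) = 329.7·0.58982 = 194.464.
At 6418 K (t = 64.18):
  R = 255 by definition for t ≤ 66.
Gain = 255.000 / 194.464 = 1.3113 → 1.311.

1.311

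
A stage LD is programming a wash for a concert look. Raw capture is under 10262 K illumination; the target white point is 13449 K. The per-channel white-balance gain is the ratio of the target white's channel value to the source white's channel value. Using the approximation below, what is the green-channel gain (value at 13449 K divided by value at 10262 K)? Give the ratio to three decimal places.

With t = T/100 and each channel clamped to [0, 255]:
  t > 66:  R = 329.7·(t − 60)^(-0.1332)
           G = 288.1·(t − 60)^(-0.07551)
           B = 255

0.959

At 10262 K (t = 102.62):
  G = 288.1·(102.62 − 60)^(-0.07551) = 288.1·42.62^(-0.07551) = 288.1·0.75327 = 217.016.
At 13449 K (t = 134.49):
  G = 288.1·(134.49 − 60)^(-0.07551) = 288.1·74.49^(-0.07551) = 288.1·0.72217 = 208.056.
Gain = 208.056 / 217.016 = 0.9587 → 0.959.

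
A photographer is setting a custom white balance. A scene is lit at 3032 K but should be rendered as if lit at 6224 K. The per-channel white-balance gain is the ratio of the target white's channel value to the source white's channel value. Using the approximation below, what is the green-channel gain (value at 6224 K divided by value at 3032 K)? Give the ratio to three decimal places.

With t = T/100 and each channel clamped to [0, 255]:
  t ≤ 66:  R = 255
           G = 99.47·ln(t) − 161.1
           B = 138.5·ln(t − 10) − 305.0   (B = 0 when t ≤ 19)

At 3032 K (t = 30.32):
  G = 99.47·ln 30.32 − 161.1 = 99.47·3.4118 − 161.1 = 178.272.
At 6224 K (t = 62.24):
  G = 99.47·ln 62.24 − 161.1 = 99.47·4.1310 − 161.1 = 249.810.
Gain = 249.810 / 178.272 = 1.4013 → 1.401.

1.401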